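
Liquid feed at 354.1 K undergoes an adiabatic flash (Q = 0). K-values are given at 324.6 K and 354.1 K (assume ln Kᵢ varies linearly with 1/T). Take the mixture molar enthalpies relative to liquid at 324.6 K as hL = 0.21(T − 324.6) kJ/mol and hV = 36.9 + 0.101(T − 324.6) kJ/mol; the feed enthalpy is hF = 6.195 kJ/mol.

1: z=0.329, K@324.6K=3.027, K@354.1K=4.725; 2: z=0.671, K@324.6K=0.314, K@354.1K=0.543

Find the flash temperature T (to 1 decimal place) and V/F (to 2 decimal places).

Adiabatic flash: solve Rachford–Rice at each trial T, then check hF = ψ·hV(T) + (1−ψ)·hL(T).
  T = 324.6 K: K = (3.027, 0.314), RR gives ψ = 0.149, H_out = 5.482 kJ/mol
  T = 354.1 K: K = (4.725, 0.543), RR gives ψ = 0.540, H_out = 24.377 kJ/mol
  T = 339.4 K: K = (3.822, 0.418), RR gives ψ = 0.328, H_out = 14.672 kJ/mol
  T = 332.0 K: K = (3.410, 0.364), RR gives ψ = 0.239, H_out = 10.163 kJ/mol
  T = 328.3 K: K = (3.215, 0.338), RR gives ψ = 0.194, H_out = 7.863 kJ/mol
  T = 326.5 K: K = (3.123, 0.326), RR gives ψ = 0.172, H_out = 6.717 kJ/mol
Linear interpolation between T = 324.6 (H_out = 5.482) and T = 326.5 (H_out = 6.717) on hF = 6.195 gives T ≈ 325.7 K, at which ψ = 0.16.

T = 325.7 K, V/F = 0.16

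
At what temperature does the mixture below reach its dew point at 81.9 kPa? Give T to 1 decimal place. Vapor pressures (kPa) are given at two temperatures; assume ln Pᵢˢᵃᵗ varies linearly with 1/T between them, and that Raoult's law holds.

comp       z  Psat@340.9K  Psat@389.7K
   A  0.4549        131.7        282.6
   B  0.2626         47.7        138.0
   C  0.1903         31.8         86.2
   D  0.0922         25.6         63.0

Dew-point temperature: Σzᵢ·P/Pᵢˢᵃᵗ(T) = 1. Interpolate ln Pᵢˢᵃᵗ = aᵢ + bᵢ/T.
  T = 340.9 K: ΣzᵢP/Pᵢˢᵃᵗ = 1.5188
  T = 389.7 K: ΣzᵢP/Pᵢˢᵃᵗ = 0.5883
  T = 365.3 K: ΣzᵢP/Pᵢˢᵃᵗ = 0.9145
  T = 353.1 K: ΣzᵢP/Pᵢˢᵃᵗ = 1.1678
  T = 359.2 K: ΣzᵢP/Pᵢˢᵃᵗ = 1.0312
  T = 362.2 K: ΣzᵢP/Pᵢˢᵃᵗ = 0.9715
  T = 360.7 K: ΣzᵢP/Pᵢˢᵃᵗ = 1.0008
Interpolating between 360.7 K and 362.2 K gives T ≈ 360.7 K.

T = 360.7 K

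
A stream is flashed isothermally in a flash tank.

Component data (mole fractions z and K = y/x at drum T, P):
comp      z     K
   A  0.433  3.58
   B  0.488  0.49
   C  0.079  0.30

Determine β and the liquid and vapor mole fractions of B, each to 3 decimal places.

β = 0.581, x_B = 0.694, y_B = 0.340

Material balance + equilibrium reduce to Σ zᵢ(Kᵢ−1)/(1+β(Kᵢ−1)) = 0.
Feasibility: ΣzᵢKᵢ = 1.813, Σzᵢ/Kᵢ = 1.380 — both > 1, two phases present.
Newton–Raphson from β = 0.48:
  β = 0.480: g = 0.0862, g' = -0.886 → β = 0.577
  β = 0.577: g = 0.0031, g' = -0.829 → β = 0.581
Converged at β = 0.581.
Compositions from xᵢ = zᵢ/(1+β(Kᵢ−1)), yᵢ = Kᵢxᵢ:
  A: x = 0.173, y = 0.620
  B: x = 0.694, y = 0.340
  C: x = 0.133, y = 0.040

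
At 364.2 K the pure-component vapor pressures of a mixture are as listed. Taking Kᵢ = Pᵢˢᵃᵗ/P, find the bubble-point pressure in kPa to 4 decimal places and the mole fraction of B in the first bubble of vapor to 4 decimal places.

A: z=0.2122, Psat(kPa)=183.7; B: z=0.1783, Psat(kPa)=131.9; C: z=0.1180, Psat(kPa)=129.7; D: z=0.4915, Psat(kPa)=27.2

At the bubble point ψ → 0, so ΣzᵢKᵢ = 1 with Kᵢ = Pᵢˢᵃᵗ/P ⇒ P = ΣzᵢPᵢˢᵃᵗ.
P = 0.2122·183.7 + 0.1783·131.9 + 0.1180·129.7 + 0.4915·27.2 = 91.1723 kPa
yᵢ = zᵢPᵢˢᵃᵗ/P ⇒ y_B = 0.1783·131.9/91.1723 = 0.2579

Pbub = 91.1723 kPa, y_B = 0.2579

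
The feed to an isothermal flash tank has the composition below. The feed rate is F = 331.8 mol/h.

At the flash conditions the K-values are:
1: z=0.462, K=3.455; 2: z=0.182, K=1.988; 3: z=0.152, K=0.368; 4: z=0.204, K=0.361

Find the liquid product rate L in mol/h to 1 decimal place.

L = 58.9 mol/h

Material balance + equilibrium reduce to Σ zᵢ(Kᵢ−1)/(1+V/F(Kᵢ−1)) = 0.
Check two-phase: ΣzᵢKᵢ = 2.088 > 1 and Σzᵢ/Kᵢ = 1.203 > 1, so g(0) = 1.088 > 0 and g(1) = -0.203 < 0.
Iterate (Newton) starting at V/F = 0.5:
  V/F = 0.500: g = 0.2975, g' = -0.950 → V/F = 0.813
  V/F = 0.813: g = 0.0094, g' = -0.983 → V/F = 0.823
Converged at V/F = 0.823.
Then V = V/F·F = 0.8225·331.8 = 272.9 mol/h and L = F − V = 58.9 mol/h.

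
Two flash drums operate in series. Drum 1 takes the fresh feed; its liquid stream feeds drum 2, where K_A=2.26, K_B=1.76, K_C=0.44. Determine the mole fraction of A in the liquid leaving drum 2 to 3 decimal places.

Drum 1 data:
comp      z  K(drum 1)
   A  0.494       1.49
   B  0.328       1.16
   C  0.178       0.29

Drum 1:
Let ψ₁ = V/F and solve Σ zᵢ(Kᵢ−1)/(1+ψ₁(Kᵢ−1)) = 0.
Feasibility: ΣzᵢKᵢ = 1.168, Σzᵢ/Kᵢ = 1.228 — both > 1, two phases present.
Newton iteration, ψ₁⁰ = 0.5:
  ψ₁ = 0.500: g = 0.0471, g' = -0.299 → ψ₁ = 0.657
  ψ₁ = 0.657: g = -0.0064, g' = -0.390 → ψ₁ = 0.641
Converged at ψ₁ = 0.641.
Drum-1 compositions:
  A: x = 0.376, y = 0.560
  B: x = 0.298, y = 0.345
  C: x = 0.327, y = 0.095
Drum-2 feed = drum-1 liquid: z₂ = (0.3760, 0.2975, 0.3265).
Drum 2:
Material balance + equilibrium reduce to Σ zᵢ(Kᵢ−1)/(1+ψ₂(Kᵢ−1)) = 0.
Check two-phase: ΣzᵢKᵢ = 1.517 > 1 and Σzᵢ/Kᵢ = 1.077 > 1, so g(0) = 0.517 > 0 and g(1) = -0.077 < 0.
Newton–Raphson from ψ₂ = 0.5:
  ψ₂ = 0.500: g = 0.2005, g' = -0.512 → ψ₂ = 0.891
  ψ₂ = 0.891: g = -0.0071, g' = -0.602 → ψ₂ = 0.879
Converged at ψ₂ = 0.879.
  A: x = 0.178, y = 0.403
  B: x = 0.178, y = 0.314
  C: x = 0.643, y = 0.283

x_A (drum 2) = 0.178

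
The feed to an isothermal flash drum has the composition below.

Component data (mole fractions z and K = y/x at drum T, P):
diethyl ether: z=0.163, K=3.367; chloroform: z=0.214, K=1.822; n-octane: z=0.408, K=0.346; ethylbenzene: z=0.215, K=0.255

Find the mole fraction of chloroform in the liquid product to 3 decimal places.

Rachford–Rice: g(V/F) = Σ zᵢ(Kᵢ−1)/(1+V/F(Kᵢ−1)) = 0.
Check two-phase: ΣzᵢKᵢ = 1.135 > 1 and Σzᵢ/Kᵢ = 2.188 > 1, so g(0) = 0.135 > 0 and g(1) = -1.188 < 0.
Newton iteration, V/F⁰ = 0.33:
  V/F = 0.330: g = -0.1977, g' = -0.871 → V/F = 0.103
  V/F = 0.103: g = 0.0127, g' = -1.054 → V/F = 0.115
Converged at V/F = 0.115.
Compositions from xᵢ = zᵢ/(1+V/F(Kᵢ−1)), yᵢ = Kᵢxᵢ:
  diethyl ether: x = 0.128, y = 0.431
  chloroform: x = 0.195, y = 0.356
  n-octane: x = 0.441, y = 0.153
  ethylbenzene: x = 0.235, y = 0.060

x_chloroform = 0.195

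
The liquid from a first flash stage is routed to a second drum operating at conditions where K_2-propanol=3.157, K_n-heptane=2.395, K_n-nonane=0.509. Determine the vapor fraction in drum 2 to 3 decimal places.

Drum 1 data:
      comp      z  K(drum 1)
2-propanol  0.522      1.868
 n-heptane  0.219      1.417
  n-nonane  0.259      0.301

V/F (drum 2) = 0.735

Drum 1:
Material balance + equilibrium reduce to Σ zᵢ(Kᵢ−1)/(1+ψ₁(Kᵢ−1)) = 0.
g(0) = ΣzᵢKᵢ − 1 = 0.363 and g(1) = 1 − Σzᵢ/Kᵢ = -0.294, so a root lies in (0, 1).
Newton iteration, ψ₁⁰ = 0.62:
  ψ₁ = 0.620: g = 0.0476, g' = -0.584 → ψ₁ = 0.701
  ψ₁ = 0.701: g = -0.0029, g' = -0.662 → ψ₁ = 0.697
Converged at ψ₁ = 0.697.
Drum-1 compositions:
  2-propanol: x = 0.325, y = 0.608
  n-heptane: x = 0.170, y = 0.240
  n-nonane: x = 0.505, y = 0.152
Drum-2 feed = drum-1 liquid: z₂ = (0.3252, 0.1697, 0.5051).
Drum 2:
Rachford–Rice: g(ψ₂) = Σ zᵢ(Kᵢ−1)/(1+ψ₂(Kᵢ−1)) = 0.
Feasibility: ΣzᵢKᵢ = 1.690, Σzᵢ/Kᵢ = 1.166 — both > 1, two phases present.
Newton–Raphson from ψ₂ = 0.5:
  ψ₂ = 0.500: g = 0.1483, g' = -0.679 → ψ₂ = 0.718
  ψ₂ = 0.718: g = 0.0102, g' = -0.606 → ψ₂ = 0.735
Converged at ψ₂ = 0.735.
  2-propanol: x = 0.126, y = 0.397
  n-heptane: x = 0.084, y = 0.201
  n-nonane: x = 0.790, y = 0.402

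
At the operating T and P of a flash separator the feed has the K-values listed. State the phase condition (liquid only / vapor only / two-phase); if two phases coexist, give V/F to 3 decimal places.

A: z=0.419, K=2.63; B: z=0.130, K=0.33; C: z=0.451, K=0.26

ΣzᵢKᵢ = 1.262; Σzᵢ/Kᵢ = 2.288.
Both exceed 1, so a two-phase solution exists.
Let ψ = V/F and solve Σ zᵢ(Kᵢ−1)/(1+ψ(Kᵢ−1)) = 0.
Newton–Raphson from ψ = 0.31:
  ψ = 0.310: g = -0.0893, g' = -1.000 → ψ = 0.221
  ψ = 0.221: g = 0.0012, g' = -1.035 → ψ = 0.222
Converged at ψ = 0.222.

two-phase, V/F = 0.222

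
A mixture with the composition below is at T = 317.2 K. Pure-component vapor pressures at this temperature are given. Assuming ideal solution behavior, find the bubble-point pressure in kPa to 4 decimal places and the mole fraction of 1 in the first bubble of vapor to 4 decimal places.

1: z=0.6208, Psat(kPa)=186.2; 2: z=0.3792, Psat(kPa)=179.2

Pbub = 183.5456 kPa, y_1 = 0.6298

At the bubble point ψ → 0, so ΣzᵢKᵢ = 1 with Kᵢ = Pᵢˢᵃᵗ/P ⇒ P = ΣzᵢPᵢˢᵃᵗ.
P = 0.6208·186.2 + 0.3792·179.2 = 183.5456 kPa
yᵢ = zᵢPᵢˢᵃᵗ/P ⇒ y_1 = 0.6208·186.2/183.5456 = 0.6298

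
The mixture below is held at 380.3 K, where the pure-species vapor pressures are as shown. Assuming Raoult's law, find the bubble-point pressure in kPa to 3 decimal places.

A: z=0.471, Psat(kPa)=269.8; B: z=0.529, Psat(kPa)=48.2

Pbub = 152.574 kPa

At the bubble point ψ → 0, so ΣzᵢKᵢ = 1 with Kᵢ = Pᵢˢᵃᵗ/P ⇒ P = ΣzᵢPᵢˢᵃᵗ.
P = 0.471·269.8 + 0.529·48.2 = 152.574 kPa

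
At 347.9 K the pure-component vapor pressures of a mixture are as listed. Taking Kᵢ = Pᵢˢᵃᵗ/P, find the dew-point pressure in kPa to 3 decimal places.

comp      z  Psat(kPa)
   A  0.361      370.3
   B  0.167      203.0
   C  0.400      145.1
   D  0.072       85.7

Pdew = 185.377 kPa

At the dew point ψ → 1, so Σzᵢ/Kᵢ = 1 with Kᵢ = Pᵢˢᵃᵗ/P ⇒ 1/P = Σzᵢ/Pᵢˢᵃᵗ.
1/P = 0.361/370.3 + 0.167/203.0 + 0.400/145.1 + 0.072/85.7 = 0.005394 ⇒ P = 185.377 kPa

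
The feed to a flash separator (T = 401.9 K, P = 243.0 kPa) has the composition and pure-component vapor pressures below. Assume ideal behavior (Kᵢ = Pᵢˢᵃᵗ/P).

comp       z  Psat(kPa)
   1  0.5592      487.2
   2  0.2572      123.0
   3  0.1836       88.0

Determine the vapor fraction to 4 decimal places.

ψ = 0.5635

Raoult's law: Kᵢ = Pᵢˢᵃᵗ/P = Pᵢˢᵃᵗ/243.0.
  K_1 = 487.2/243.0 = 2.004938, K_2 = 123.0/243.0 = 0.506173, K_3 = 88.0/243.0 = 0.362140
Let ψ = V/F and solve Σ zᵢ(Kᵢ−1)/(1+ψ(Kᵢ−1)) = 0.
g(0) = ΣzᵢKᵢ − 1 = 0.3178 and g(1) = 1 − Σzᵢ/Kᵢ = -0.2940, so a root lies in (0, 1).
Newton iteration, ψ⁰ = 0.38:
  ψ = 0.3800: g = 0.09573, g' = -0.5209 → ψ = 0.5638
  ψ = 0.5638: g = -0.00017, g' = -0.5327 → ψ = 0.5635
Converged at ψ = 0.5635.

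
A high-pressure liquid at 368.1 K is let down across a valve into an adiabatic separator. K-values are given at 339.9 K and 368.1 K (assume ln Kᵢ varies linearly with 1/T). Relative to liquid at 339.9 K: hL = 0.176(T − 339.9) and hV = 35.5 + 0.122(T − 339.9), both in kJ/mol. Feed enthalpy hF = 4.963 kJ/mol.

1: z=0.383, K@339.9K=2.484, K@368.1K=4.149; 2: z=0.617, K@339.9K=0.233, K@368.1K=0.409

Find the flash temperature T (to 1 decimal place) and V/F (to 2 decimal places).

Adiabatic flash: solve Rachford–Rice at each trial T, then check hF = ψ·hV(T) + (1−ψ)·hL(T).
  T = 339.9 K: K = (2.484, 0.233), RR gives ψ = 0.084, H_out = 2.967 kJ/mol
  T = 368.1 K: K = (4.149, 0.409), RR gives ψ = 0.452, H_out = 20.325 kJ/mol
  T = 354.0 K: K = (3.243, 0.312), RR gives ψ = 0.282, H_out = 12.271 kJ/mol
  T = 346.9 K: K = (2.843, 0.270), RR gives ψ = 0.190, H_out = 7.909 kJ/mol
  T = 343.4 K: K = (2.659, 0.251), RR gives ψ = 0.140, H_out = 5.546 kJ/mol
  T = 341.6 K: K = (2.568, 0.242), RR gives ψ = 0.112, H_out = 4.251 kJ/mol
Linear interpolation between T = 341.6 (H_out = 4.251) and T = 343.4 (H_out = 5.546) on hF = 4.963 gives T ≈ 342.6 K, at which ψ = 0.13.

T = 342.6 K, V/F = 0.13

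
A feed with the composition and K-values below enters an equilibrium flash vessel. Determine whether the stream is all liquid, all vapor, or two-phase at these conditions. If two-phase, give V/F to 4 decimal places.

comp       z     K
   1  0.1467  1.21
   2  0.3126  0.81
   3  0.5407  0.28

all liquid

ΣzᵢKᵢ = 0.5821; Σzᵢ/Kᵢ = 2.4382.
Since ΣzᵢKᵢ < 1 the mixture is below its bubble point — single liquid phase.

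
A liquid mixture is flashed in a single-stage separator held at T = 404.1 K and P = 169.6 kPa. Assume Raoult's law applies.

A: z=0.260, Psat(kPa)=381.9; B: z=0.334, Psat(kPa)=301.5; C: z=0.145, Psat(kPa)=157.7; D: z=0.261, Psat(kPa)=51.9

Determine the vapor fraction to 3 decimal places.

ψ = 0.668

Raoult's law: Kᵢ = Pᵢˢᵃᵗ/P = Pᵢˢᵃᵗ/169.6.
  K_A = 381.9/169.6 = 2.25177, K_B = 301.5/169.6 = 1.77771, K_C = 157.7/169.6 = 0.92983, K_D = 51.9/169.6 = 0.30601
Material balance + equilibrium reduce to Σ zᵢ(Kᵢ−1)/(1+ψ(Kᵢ−1)) = 0.
g(0) = ΣzᵢKᵢ − 1 = 0.394 and g(1) = 1 − Σzᵢ/Kᵢ = -0.312, so a root lies in (0, 1).
Iterate (Newton) starting at ψ = 0.35:
  ψ = 0.350: g = 0.1808, g' = -0.542 → ψ = 0.684
  ψ = 0.684: g = -0.0104, g' = -0.660 → ψ = 0.668
Converged at ψ = 0.668.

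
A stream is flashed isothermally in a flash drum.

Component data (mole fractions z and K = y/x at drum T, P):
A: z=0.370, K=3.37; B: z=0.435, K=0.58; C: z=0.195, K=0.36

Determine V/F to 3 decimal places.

Material balance + equilibrium reduce to Σ zᵢ(Kᵢ−1)/(1+V/F(Kᵢ−1)) = 0.
Feasibility: ΣzᵢKᵢ = 1.569, Σzᵢ/Kᵢ = 1.401 — both > 1, two phases present.
Iterate (Newton) starting at V/F = 0.35:
  V/F = 0.350: g = 0.1043, g' = -0.859 → V/F = 0.471
  V/F = 0.471: g = 0.0076, g' = -0.747 → V/F = 0.482
Converged at V/F = 0.482.

V/F = 0.482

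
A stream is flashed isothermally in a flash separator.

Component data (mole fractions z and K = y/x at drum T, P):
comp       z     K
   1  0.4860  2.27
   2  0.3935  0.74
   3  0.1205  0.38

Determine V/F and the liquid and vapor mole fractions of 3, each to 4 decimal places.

V/F = 0.8673, x_3 = 0.2607, y_3 = 0.0991

Material balance + equilibrium reduce to Σ zᵢ(Kᵢ−1)/(1+V/F(Kᵢ−1)) = 0.
g(0) = ΣzᵢKᵢ − 1 = 0.4402 and g(1) = 1 − Σzᵢ/Kᵢ = -0.0630, so a root lies in (0, 1).
Newton iteration, V/F⁰ = 0.5:
  V/F = 0.5000: g = 0.15163, g' = -0.4257 → V/F = 0.8562
  V/F = 0.8562: g = 0.00483, g' = -0.4344 → V/F = 0.8673
Converged at V/F = 0.8673.
Compositions from xᵢ = zᵢ/(1+V/F(Kᵢ−1)), yᵢ = Kᵢxᵢ:
  1: x = 0.2313, y = 0.5250
  2: x = 0.5081, y = 0.3760
  3: x = 0.2607, y = 0.0991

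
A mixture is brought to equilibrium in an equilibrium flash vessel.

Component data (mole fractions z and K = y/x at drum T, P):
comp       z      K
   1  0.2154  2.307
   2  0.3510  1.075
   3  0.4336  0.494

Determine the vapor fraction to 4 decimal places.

ψ = 0.2136

Material balance + equilibrium reduce to Σ zᵢ(Kᵢ−1)/(1+ψ(Kᵢ−1)) = 0.
Feasibility: ΣzᵢKᵢ = 1.0885, Σzᵢ/Kᵢ = 1.2976 — both > 1, two phases present.
Iterate (Newton) starting at ψ = 0.5:
  ψ = 0.5000: g = -0.09808, g' = -0.3354 → ψ = 0.2076
  ψ = 0.2076: g = 0.00222, g' = -0.3682 → ψ = 0.2136
Converged at ψ = 0.2136.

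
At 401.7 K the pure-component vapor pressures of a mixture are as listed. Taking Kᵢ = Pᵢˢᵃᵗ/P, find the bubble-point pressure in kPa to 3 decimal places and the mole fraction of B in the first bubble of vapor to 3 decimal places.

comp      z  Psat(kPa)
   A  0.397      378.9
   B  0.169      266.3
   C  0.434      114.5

Pbub = 245.121 kPa, y_B = 0.184

At the bubble point ψ → 0, so ΣzᵢKᵢ = 1 with Kᵢ = Pᵢˢᵃᵗ/P ⇒ P = ΣzᵢPᵢˢᵃᵗ.
P = 0.397·378.9 + 0.169·266.3 + 0.434·114.5 = 245.121 kPa
yᵢ = zᵢPᵢˢᵃᵗ/P ⇒ y_B = 0.169·266.3/245.121 = 0.184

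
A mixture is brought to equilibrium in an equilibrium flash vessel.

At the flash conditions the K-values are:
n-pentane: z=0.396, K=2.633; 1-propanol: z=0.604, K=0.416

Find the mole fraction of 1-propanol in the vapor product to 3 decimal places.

Material balance + equilibrium reduce to Σ zᵢ(Kᵢ−1)/(1+ψ(Kᵢ−1)) = 0.
Check two-phase: ΣzᵢKᵢ = 1.294 > 1 and Σzᵢ/Kᵢ = 1.602 > 1, so g(0) = 0.294 > 0 and g(1) = -0.602 < 0.
Iterate (Newton) starting at ψ = 0.5:
  ψ = 0.500: g = -0.1422, g' = -0.731 → ψ = 0.305
  ψ = 0.305: g = 0.0021, g' = -0.775 → ψ = 0.308
Converged at ψ = 0.308.
Compositions from xᵢ = zᵢ/(1+ψ(Kᵢ−1)), yᵢ = Kᵢxᵢ:
  n-pentane: x = 0.263, y = 0.694
  1-propanol: x = 0.737, y = 0.306

y_1-propanol = 0.306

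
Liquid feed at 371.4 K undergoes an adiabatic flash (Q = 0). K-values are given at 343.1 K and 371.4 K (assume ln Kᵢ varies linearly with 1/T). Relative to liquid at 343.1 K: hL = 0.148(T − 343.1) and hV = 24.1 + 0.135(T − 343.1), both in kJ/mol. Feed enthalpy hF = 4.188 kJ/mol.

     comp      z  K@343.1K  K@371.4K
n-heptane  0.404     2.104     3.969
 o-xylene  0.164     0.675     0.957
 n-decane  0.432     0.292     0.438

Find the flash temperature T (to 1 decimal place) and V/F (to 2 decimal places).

T = 344.5 K, V/F = 0.17

Adiabatic flash: solve Rachford–Rice at each trial T, then check hF = ψ·hV(T) + (1−ψ)·hL(T).
  T = 343.1 K: K = (2.104, 0.675, 0.292), RR gives ψ = 0.126, H_out = 3.042 kJ/mol
  T = 371.4 K: K = (3.969, 0.957, 0.438), RR gives ψ = 0.676, H_out = 20.234 kJ/mol
  T = 357.2 K: K = (2.923, 0.809, 0.360), RR gives ψ = 0.442, H_out = 12.669 kJ/mol
  T = 350.1 K: K = (2.485, 0.740, 0.325), RR gives ψ = 0.304, H_out = 8.335 kJ/mol
  T = 346.6 K: K = (2.289, 0.707, 0.308), RR gives ψ = 0.222, H_out = 5.867 kJ/mol
  T = 344.9 K: K = (2.197, 0.691, 0.300), RR gives ψ = 0.178, H_out = 4.549 kJ/mol
Linear interpolation between T = 343.1 (H_out = 3.042) and T = 344.9 (H_out = 4.549) on hF = 4.188 gives T ≈ 344.5 K, at which ψ = 0.17.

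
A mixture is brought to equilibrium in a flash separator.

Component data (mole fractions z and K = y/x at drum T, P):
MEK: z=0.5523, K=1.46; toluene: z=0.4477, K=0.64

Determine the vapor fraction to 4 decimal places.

Let ψ = V/F and solve Σ zᵢ(Kᵢ−1)/(1+ψ(Kᵢ−1)) = 0.
Check two-phase: ΣzᵢKᵢ = 1.0929 > 1 and Σzᵢ/Kᵢ = 1.0778 > 1, so g(0) = 0.0929 > 0 and g(1) = -0.0778 < 0.
Newton–Raphson from ψ = 0.5:
  ψ = 0.5000: g = 0.01000, g' = -0.1635 → ψ = 0.5611
  ψ = 0.5611: g = -0.00004, g' = -0.1649 → ψ = 0.5609
Converged at ψ = 0.5609.

ψ = 0.5609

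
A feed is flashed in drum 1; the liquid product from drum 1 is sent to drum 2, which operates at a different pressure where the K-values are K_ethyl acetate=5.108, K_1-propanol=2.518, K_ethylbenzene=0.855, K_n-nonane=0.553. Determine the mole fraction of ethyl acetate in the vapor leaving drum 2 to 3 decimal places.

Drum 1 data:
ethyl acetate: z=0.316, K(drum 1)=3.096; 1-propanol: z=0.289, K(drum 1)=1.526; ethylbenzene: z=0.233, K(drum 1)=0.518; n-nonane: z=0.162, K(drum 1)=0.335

y_ethyl acetate (drum 2) = 0.154

Drum 1:
Rachford–Rice: g(ψ₁) = Σ zᵢ(Kᵢ−1)/(1+ψ₁(Kᵢ−1)) = 0.
g(0) = ΣzᵢKᵢ − 1 = 0.594 and g(1) = 1 − Σzᵢ/Kᵢ = -0.225, so a root lies in (0, 1).
Newton iteration, ψ₁⁰ = 0.43:
  ψ₁ = 0.430: g = 0.1798, g' = -0.664 → ψ₁ = 0.701
  ψ₁ = 0.701: g = 0.0080, g' = -0.645 → ψ₁ = 0.713
Converged at ψ₁ = 0.713.
Drum-1 compositions:
  ethyl acetate: x = 0.127, y = 0.392
  1-propanol: x = 0.210, y = 0.321
  ethylbenzene: x = 0.355, y = 0.184
  n-nonane: x = 0.308, y = 0.103
Drum-2 feed = drum-1 liquid: z₂ = (0.1267, 0.2102, 0.3550, 0.3081).
Drum 2:
Let ψ₂ = V/F and solve Σ zᵢ(Kᵢ−1)/(1+ψ₂(Kᵢ−1)) = 0.
g(0) = ΣzᵢKᵢ − 1 = 0.650 and g(1) = 1 − Σzᵢ/Kᵢ = -0.081, so a root lies in (0, 1).
Newton iteration, ψ₂⁰ = 0.5:
  ψ₂ = 0.500: g = 0.1189, g' = -0.496 → ψ₂ = 0.739
  ψ₂ = 0.739: g = 0.0158, g' = -0.385 → ψ₂ = 0.780
  ψ₂ = 0.780: g = 0.0002, g' = -0.377 → ψ₂ = 0.781
Converged at ψ₂ = 0.781.
  ethyl acetate: x = 0.030, y = 0.154
  1-propanol: x = 0.096, y = 0.242
  ethylbenzene: x = 0.400, y = 0.342
  n-nonane: x = 0.473, y = 0.262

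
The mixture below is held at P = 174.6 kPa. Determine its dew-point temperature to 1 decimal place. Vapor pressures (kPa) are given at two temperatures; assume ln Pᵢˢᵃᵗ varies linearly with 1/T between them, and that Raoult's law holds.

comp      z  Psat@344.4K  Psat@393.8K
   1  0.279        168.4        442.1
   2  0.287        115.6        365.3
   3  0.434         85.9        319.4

Dew-point temperature: Σzᵢ·P/Pᵢˢᵃᵗ(T) = 1. Interpolate ln Pᵢˢᵃᵗ = aᵢ + bᵢ/T.
  T = 344.4 K: ΣzᵢP/Pᵢˢᵃᵗ = 1.6049
  T = 393.8 K: ΣzᵢP/Pᵢˢᵃᵗ = 0.4846
  T = 369.1 K: ΣzᵢP/Pᵢˢᵃᵗ = 0.8453
  T = 356.8 K: ΣzᵢP/Pᵢˢᵃᵗ = 1.1497
  T = 363.0 K: ΣzᵢP/Pᵢˢᵃᵗ = 0.9819
  T = 359.9 K: ΣzᵢP/Pᵢˢᵃᵗ = 1.0617
  T = 361.4 K: ΣzᵢP/Pᵢˢᵃᵗ = 1.0221
Interpolating between 361.4 K and 363.0 K gives T ≈ 362.3 K.

T = 362.3 K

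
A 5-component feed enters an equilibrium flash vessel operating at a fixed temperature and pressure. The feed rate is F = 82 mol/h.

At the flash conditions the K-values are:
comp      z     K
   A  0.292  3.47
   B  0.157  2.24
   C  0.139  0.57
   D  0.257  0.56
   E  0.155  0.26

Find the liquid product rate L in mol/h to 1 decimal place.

Rachford–Rice: g(β) = Σ zᵢ(Kᵢ−1)/(1+β(Kᵢ−1)) = 0.
Check two-phase: ΣzᵢKᵢ = 1.628 > 1 and Σzᵢ/Kᵢ = 1.453 > 1, so g(0) = 0.628 > 0 and g(1) = -0.453 < 0.
Newton iteration, β⁰ = 0.5:
  β = 0.500: g = 0.0397, g' = -0.786 → β = 0.551
Converged at β = 0.551.
Then V = β·F = 0.5508·82 = 45.2 mol/h and L = F − V = 36.8 mol/h.

L = 36.8 mol/h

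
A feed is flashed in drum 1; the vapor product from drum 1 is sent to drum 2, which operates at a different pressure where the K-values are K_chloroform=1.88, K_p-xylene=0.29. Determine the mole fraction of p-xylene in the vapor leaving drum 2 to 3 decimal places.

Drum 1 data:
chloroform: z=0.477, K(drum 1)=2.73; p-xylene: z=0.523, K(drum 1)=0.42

y_p-xylene (drum 2) = 0.161

Drum 1:
Rachford–Rice: g(ψ₁) = Σ zᵢ(Kᵢ−1)/(1+ψ₁(Kᵢ−1)) = 0.
Feasibility: ΣzᵢKᵢ = 1.522, Σzᵢ/Kᵢ = 1.420 — both > 1, two phases present.
Binary case is linear: z₁(K₁−1)(1+ψ₁(K₂−1)) + z₂(K₂−1)(1+ψ₁(K₁−1)) = 0
⇒ ψ₁ = [z₁(K₁−1)+z₂(K₂−1)] / [−(K₁−1)(K₂−1)] = 0.5219/1.0034 = 0.520
Drum-1 compositions:
  chloroform: x = 0.251, y = 0.685
  p-xylene: x = 0.749, y = 0.315
Drum-2 feed = drum-1 vapor: z₂ = (0.6855, 0.3145).
Drum 2:
Let ψ₂ = V/F and solve Σ zᵢ(Kᵢ−1)/(1+ψ₂(Kᵢ−1)) = 0.
Feasibility: ΣzᵢKᵢ = 1.380, Σzᵢ/Kᵢ = 1.449 — both > 1, two phases present.
Binary case is linear: z₁(K₁−1)(1+ψ₂(K₂−1)) + z₂(K₂−1)(1+ψ₂(K₁−1)) = 0
⇒ ψ₂ = [z₁(K₁−1)+z₂(K₂−1)] / [−(K₁−1)(K₂−1)] = 0.3799/0.6248 = 0.608
  chloroform: x = 0.447, y = 0.839
  p-xylene: x = 0.553, y = 0.161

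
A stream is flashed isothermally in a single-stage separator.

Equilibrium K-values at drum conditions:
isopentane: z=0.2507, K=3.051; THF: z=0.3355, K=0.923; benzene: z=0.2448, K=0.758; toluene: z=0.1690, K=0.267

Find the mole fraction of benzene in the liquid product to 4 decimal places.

Rachford–Rice: g(ψ) = Σ zᵢ(Kᵢ−1)/(1+ψ(Kᵢ−1)) = 0.
Check two-phase: ΣzᵢKᵢ = 1.3052 > 1 and Σzᵢ/Kᵢ = 1.4016 > 1, so g(0) = 0.3052 > 0 and g(1) = -0.4016 < 0.
Newton iteration, ψ⁰ = 0.56:
  ψ = 0.5600: g = -0.06634, g' = -0.5111 → ψ = 0.4302
  ψ = 0.4302: g = -0.00061, g' = -0.5113 → ψ = 0.4290
Converged at ψ = 0.4290.
Compositions from xᵢ = zᵢ/(1+ψ(Kᵢ−1)), yᵢ = Kᵢxᵢ:
  isopentane: x = 0.1334, y = 0.4069
  THF: x = 0.3470, y = 0.3202
  benzene: x = 0.2732, y = 0.2071
  toluene: x = 0.2465, y = 0.0658

x_benzene = 0.2732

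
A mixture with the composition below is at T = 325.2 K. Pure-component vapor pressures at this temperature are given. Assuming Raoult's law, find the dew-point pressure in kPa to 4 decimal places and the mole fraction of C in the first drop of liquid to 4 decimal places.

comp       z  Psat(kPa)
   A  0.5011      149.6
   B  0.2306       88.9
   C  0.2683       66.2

At the dew point ψ → 1, so Σzᵢ/Kᵢ = 1 with Kᵢ = Pᵢˢᵃᵗ/P ⇒ 1/P = Σzᵢ/Pᵢˢᵃᵗ.
1/P = 0.5011/149.6 + 0.2306/88.9 + 0.2683/66.2 = 0.0099964 ⇒ P = 100.0361 kPa
xᵢ = zᵢP/Pᵢˢᵃᵗ ⇒ x_C = 0.2683·100.0361/66.2 = 0.4054

Pdew = 100.0361 kPa, x_C = 0.4054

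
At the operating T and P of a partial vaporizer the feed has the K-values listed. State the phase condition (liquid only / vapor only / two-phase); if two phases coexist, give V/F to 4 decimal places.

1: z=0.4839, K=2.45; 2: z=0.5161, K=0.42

ΣzᵢKᵢ = 1.4023; Σzᵢ/Kᵢ = 1.4263.
Both exceed 1, so a two-phase solution exists.
Newton iteration, ψ⁰ = 0.5:
  ψ = 0.5000: g = -0.01485, g' = -0.6863 → ψ = 0.4784
Converged at ψ = 0.4784.

two-phase, V/F = 0.4784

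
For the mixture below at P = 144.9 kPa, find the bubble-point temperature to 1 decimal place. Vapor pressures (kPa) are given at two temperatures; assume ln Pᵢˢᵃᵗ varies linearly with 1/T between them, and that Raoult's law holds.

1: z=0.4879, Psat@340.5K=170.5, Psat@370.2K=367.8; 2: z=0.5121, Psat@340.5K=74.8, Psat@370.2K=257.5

Bubble-point temperature: ΣzᵢPᵢˢᵃᵗ(T) = P. Interpolate ln Pᵢˢᵃᵗ = aᵢ + bᵢ/T.
  T = 340.5 K: ΣzᵢPᵢˢᵃᵗ = 121.49 kPa
  T = 370.2 K: ΣzᵢPᵢˢᵃᵗ = 311.32 kPa
  T = 355.4 K: ΣzᵢPᵢˢᵃᵗ = 197.40 kPa
  T = 347.9 K: ΣzᵢPᵢˢᵃᵗ = 155.16 kPa
  T = 344.2 K: ΣzᵢPᵢˢᵃᵗ = 137.42 kPa
  T = 346.0 K: ΣzᵢPᵢˢᵃᵗ = 145.81 kPa
Interpolating between 344.2 K and 346.0 K gives T ≈ 345.8 K.

T = 345.8 K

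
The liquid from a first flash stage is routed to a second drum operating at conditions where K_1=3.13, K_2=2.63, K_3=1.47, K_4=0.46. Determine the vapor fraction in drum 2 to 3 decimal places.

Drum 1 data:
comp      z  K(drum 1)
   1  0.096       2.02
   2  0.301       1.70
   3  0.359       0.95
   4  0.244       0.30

V/F (drum 2) = 0.893

Drum 1:
Rachford–Rice: g(ψ₁) = Σ zᵢ(Kᵢ−1)/(1+ψ₁(Kᵢ−1)) = 0.
g(0) = ΣzᵢKᵢ − 1 = 0.120 and g(1) = 1 − Σzᵢ/Kᵢ = -0.416, so a root lies in (0, 1).
Iterate (Newton) starting at ψ₁ = 0.47:
  ψ₁ = 0.470: g = -0.0482, g' = -0.396 → ψ₁ = 0.348
  ψ₁ = 0.348: g = -0.0024, g' = -0.360 → ψ₁ = 0.341
Converged at ψ₁ = 0.341.
Drum-1 compositions:
  1: x = 0.071, y = 0.144
  2: x = 0.243, y = 0.413
  3: x = 0.365, y = 0.347
  4: x = 0.321, y = 0.096
Drum-2 feed = drum-1 liquid: z₂ = (0.0712, 0.2429, 0.3652, 0.3206).
Drum 2:
Newton iteration, ψ₂⁰ = 0.5:
  ψ₂ = 0.500: g = 0.1935, g' = -0.500 → ψ₂ = 0.887
  ψ₂ = 0.887: g = 0.0033, g' = -0.531 → ψ₂ = 0.893
Converged at ψ₂ = 0.893.
  1: x = 0.025, y = 0.077
  2: x = 0.099, y = 0.260
  3: x = 0.257, y = 0.378
  4: x = 0.619, y = 0.285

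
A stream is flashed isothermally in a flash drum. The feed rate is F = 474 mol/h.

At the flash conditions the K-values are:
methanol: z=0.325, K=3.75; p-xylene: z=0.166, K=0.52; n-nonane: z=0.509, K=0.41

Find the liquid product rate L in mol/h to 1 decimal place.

Material balance + equilibrium reduce to Σ zᵢ(Kᵢ−1)/(1+V/F(Kᵢ−1)) = 0.
g(0) = ΣzᵢKᵢ − 1 = 0.514 and g(1) = 1 − Σzᵢ/Kᵢ = -0.647, so a root lies in (0, 1).
Newton–Raphson from V/F = 0.5:
  V/F = 0.500: g = -0.1545, g' = -0.858 → V/F = 0.320
  V/F = 0.320: g = 0.0110, g' = -1.018 → V/F = 0.331
Converged at V/F = 0.331.
Then V = V/F·F = 0.3309·474 = 156.9 mol/h and L = F − V = 317.1 mol/h.

L = 317.1 mol/h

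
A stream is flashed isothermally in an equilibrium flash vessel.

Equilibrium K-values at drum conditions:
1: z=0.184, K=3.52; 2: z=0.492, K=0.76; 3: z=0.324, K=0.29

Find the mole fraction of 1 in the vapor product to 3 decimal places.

Rachford–Rice: g(ψ) = Σ zᵢ(Kᵢ−1)/(1+ψ(Kᵢ−1)) = 0.
Check two-phase: ΣzᵢKᵢ = 1.116 > 1 and Σzᵢ/Kᵢ = 1.817 > 1, so g(0) = 0.116 > 0 and g(1) = -0.817 < 0.
Newton–Raphson from ψ = 0.5:
  ψ = 0.500: g = -0.2857, g' = -0.658 → ψ = 0.066
  ψ = 0.066: g = 0.0364, g' = -1.069 → ψ = 0.100
  ψ = 0.100: g = 0.0018, g' = -0.965 → ψ = 0.102
Converged at ψ = 0.102.
Compositions from xᵢ = zᵢ/(1+ψ(Kᵢ−1)), yᵢ = Kᵢxᵢ:
  1: x = 0.146, y = 0.515
  2: x = 0.504, y = 0.383
  3: x = 0.349, y = 0.101

y_1 = 0.515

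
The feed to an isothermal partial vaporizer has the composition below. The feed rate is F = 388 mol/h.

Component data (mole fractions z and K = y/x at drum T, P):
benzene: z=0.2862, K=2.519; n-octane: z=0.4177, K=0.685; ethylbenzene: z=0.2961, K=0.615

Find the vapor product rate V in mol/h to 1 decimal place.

Newton iteration, V/F⁰ = 0.5:
  V/F = 0.5000: g = -0.05027, g' = -0.3390 → V/F = 0.3517
  V/F = 0.3517: g = 0.00353, g' = -0.3917 → V/F = 0.3607
  V/F = 0.3607: g = 0.00002, g' = -0.3875 → V/F = 0.3608
Converged at V/F = 0.3608.
Then V = V/F·F = 0.3608·388 = 140.0 mol/h and L = F − V = 248.0 mol/h.

V = 140.0 mol/h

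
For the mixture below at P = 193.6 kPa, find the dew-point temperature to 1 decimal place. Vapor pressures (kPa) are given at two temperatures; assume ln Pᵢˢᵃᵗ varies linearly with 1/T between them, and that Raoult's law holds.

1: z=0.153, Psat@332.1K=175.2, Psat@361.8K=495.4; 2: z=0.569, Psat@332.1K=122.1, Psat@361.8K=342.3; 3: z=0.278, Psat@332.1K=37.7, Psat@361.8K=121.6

T = 356.2 K

Dew-point temperature: Σzᵢ·P/Pᵢˢᵃᵗ(T) = 1. Interpolate ln Pᵢˢᵃᵗ = aᵢ + bᵢ/T.
  T = 332.1 K: ΣzᵢP/Pᵢˢᵃᵗ = 2.4989
  T = 361.8 K: ΣzᵢP/Pᵢˢᵃᵗ = 0.8242
  T = 347.0 K: ΣzᵢP/Pᵢˢᵃᵗ = 1.3980
  T = 354.4 K: ΣzᵢP/Pᵢˢᵃᵗ = 1.0674
  T = 358.1 K: ΣzᵢP/Pᵢˢᵃᵗ = 0.9367
  T = 356.2 K: ΣzᵢP/Pᵢˢᵃᵗ = 1.0013
Interpolating between 356.2 K and 358.1 K gives T ≈ 356.2 K.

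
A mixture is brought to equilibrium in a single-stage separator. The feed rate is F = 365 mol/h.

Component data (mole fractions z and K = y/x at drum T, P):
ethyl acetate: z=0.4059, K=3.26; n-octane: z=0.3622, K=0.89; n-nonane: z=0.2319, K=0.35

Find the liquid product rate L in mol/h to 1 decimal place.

Rachford–Rice: g(V/F) = Σ zᵢ(Kᵢ−1)/(1+V/F(Kᵢ−1)) = 0.
Feasibility: ΣzᵢKᵢ = 1.7268, Σzᵢ/Kᵢ = 1.1940 — both > 1, two phases present.
Newton–Raphson from V/F = 0.49:
  V/F = 0.4900: g = 0.17200, g' = -0.6827 → V/F = 0.7420
  V/F = 0.7420: g = 0.00817, g' = -0.6601 → V/F = 0.7543
Converged at V/F = 0.7543.
Then V = V/F·F = 0.7543·365 = 275.3 mol/h and L = F − V = 89.7 mol/h.

L = 89.7 mol/h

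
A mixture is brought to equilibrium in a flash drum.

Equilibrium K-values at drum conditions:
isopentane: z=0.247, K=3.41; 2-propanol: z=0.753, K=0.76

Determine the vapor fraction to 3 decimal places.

ψ = 0.717

Binary case is linear: z₁(K₁−1)(1+ψ(K₂−1)) + z₂(K₂−1)(1+ψ(K₁−1)) = 0
⇒ ψ = [z₁(K₁−1)+z₂(K₂−1)] / [−(K₁−1)(K₂−1)] = 0.4146/0.5784 = 0.717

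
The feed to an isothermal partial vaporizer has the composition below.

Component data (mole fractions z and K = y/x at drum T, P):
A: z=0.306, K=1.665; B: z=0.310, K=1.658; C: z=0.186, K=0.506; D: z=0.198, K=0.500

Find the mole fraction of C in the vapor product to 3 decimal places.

y_C = 0.140

Rachford–Rice: g(ψ) = Σ zᵢ(Kᵢ−1)/(1+ψ(Kᵢ−1)) = 0.
Feasibility: ΣzᵢKᵢ = 1.217, Σzᵢ/Kᵢ = 1.134 — both > 1, two phases present.
Newton iteration, ψ⁰ = 0.42:
  ψ = 0.420: g = 0.0776, g' = -0.317 → ψ = 0.665
  ψ = 0.665: g = -0.0022, g' = -0.342 → ψ = 0.659
Converged at ψ = 0.659.
Compositions from xᵢ = zᵢ/(1+ψ(Kᵢ−1)), yᵢ = Kᵢxᵢ:
  A: x = 0.213, y = 0.354
  B: x = 0.216, y = 0.359
  C: x = 0.276, y = 0.140
  D: x = 0.295, y = 0.148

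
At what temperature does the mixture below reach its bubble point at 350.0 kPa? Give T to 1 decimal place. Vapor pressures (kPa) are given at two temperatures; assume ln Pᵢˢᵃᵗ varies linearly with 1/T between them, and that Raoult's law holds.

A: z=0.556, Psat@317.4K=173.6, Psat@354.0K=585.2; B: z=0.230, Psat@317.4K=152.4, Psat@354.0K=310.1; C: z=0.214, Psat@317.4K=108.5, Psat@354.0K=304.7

T = 344.1 K

Bubble-point temperature: ΣzᵢPᵢˢᵃᵗ(T) = P. Interpolate ln Pᵢˢᵃᵗ = aᵢ + bᵢ/T.
  T = 317.4 K: ΣzᵢPᵢˢᵃᵗ = 154.79 kPa
  T = 354.0 K: ΣzᵢPᵢˢᵃᵗ = 461.90 kPa
  T = 335.7 K: ΣzᵢPᵢˢᵃᵗ = 274.18 kPa
  T = 344.9 K: ΣzᵢPᵢˢᵃᵗ = 358.50 kPa
  T = 340.3 K: ΣzᵢPᵢˢᵃᵗ = 314.00 kPa
  T = 342.6 K: ΣzᵢPᵢˢᵃᵗ = 335.64 kPa
  T = 343.8 K: ΣzᵢPᵢˢᵃᵗ = 347.41 kPa
Interpolating between 343.8 K and 344.9 K gives T ≈ 344.1 K.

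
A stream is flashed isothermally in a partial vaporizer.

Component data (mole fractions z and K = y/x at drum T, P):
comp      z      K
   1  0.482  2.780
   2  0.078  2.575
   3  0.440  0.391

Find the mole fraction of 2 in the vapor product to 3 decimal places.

y_2 = 0.098

Iterate (Newton) starting at ψ = 0.47:
  ψ = 0.470: g = 0.1623, g' = -0.837 → ψ = 0.664
  ψ = 0.664: g = 0.0034, g' = -0.827 → ψ = 0.668
Converged at ψ = 0.668.
Compositions from xᵢ = zᵢ/(1+ψ(Kᵢ−1)), yᵢ = Kᵢxᵢ:
  1: x = 0.220, y = 0.612
  2: x = 0.038, y = 0.098
  3: x = 0.742, y = 0.290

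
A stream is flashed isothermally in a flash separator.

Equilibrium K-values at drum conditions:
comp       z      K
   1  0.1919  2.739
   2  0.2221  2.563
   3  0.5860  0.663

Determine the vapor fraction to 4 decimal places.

Rachford–Rice: g(ψ) = Σ zᵢ(Kᵢ−1)/(1+ψ(Kᵢ−1)) = 0.
Feasibility: ΣzᵢKᵢ = 1.4834, Σzᵢ/Kᵢ = 1.0406 — both > 1, two phases present.
Newton iteration, ψ⁰ = 0.57:
  ψ = 0.5700: g = 0.10674, g' = -0.4001 → ψ = 0.8368
  ψ = 0.8368: g = 0.01129, g' = -0.3272 → ψ = 0.8713
  ψ = 0.8713: g = 0.00009, g' = -0.3224 → ψ = 0.8716
Converged at ψ = 0.8716.

ψ = 0.8716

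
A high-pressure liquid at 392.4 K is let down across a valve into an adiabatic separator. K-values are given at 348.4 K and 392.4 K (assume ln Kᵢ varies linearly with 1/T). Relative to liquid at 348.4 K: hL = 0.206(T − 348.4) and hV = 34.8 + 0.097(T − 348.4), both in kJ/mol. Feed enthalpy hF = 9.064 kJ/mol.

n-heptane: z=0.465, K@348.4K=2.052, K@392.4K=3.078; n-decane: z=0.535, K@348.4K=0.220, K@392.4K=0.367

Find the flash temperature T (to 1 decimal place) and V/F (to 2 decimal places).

T = 359.0 K, V/F = 0.20

Adiabatic flash: solve Rachford–Rice at each trial T, then check hF = ψ·hV(T) + (1−ψ)·hL(T).
  T = 348.4 K: K = (2.052, 0.220), RR gives ψ = 0.088, H_out = 3.048 kJ/mol
  T = 392.4 K: K = (3.078, 0.367), RR gives ψ = 0.477, H_out = 23.380 kJ/mol
  T = 370.4 K: K = (2.544, 0.288), RR gives ψ = 0.307, H_out = 14.478 kJ/mol
  T = 359.4 K: K = (2.292, 0.253), RR gives ψ = 0.208, H_out = 9.270 kJ/mol
  T = 353.9 K: K = (2.171, 0.236), RR gives ψ = 0.152, H_out = 6.323 kJ/mol
  T = 356.6 K: K = (2.230, 0.244), RR gives ψ = 0.180, H_out = 7.805 kJ/mol
  T = 358.0 K: K = (2.261, 0.249), RR gives ψ = 0.195, H_out = 8.546 kJ/mol
Linear interpolation between T = 358.0 (H_out = 8.546) and T = 359.4 (H_out = 9.270) on hF = 9.064 gives T ≈ 359.0 K, at which ψ = 0.20.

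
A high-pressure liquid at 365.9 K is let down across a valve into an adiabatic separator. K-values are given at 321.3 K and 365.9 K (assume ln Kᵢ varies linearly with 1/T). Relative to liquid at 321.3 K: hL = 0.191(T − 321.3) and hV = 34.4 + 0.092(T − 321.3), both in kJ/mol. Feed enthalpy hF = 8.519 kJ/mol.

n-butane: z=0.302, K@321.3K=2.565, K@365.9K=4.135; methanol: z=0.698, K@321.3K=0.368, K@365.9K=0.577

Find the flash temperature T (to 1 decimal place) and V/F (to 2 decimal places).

Adiabatic flash: solve Rachford–Rice at each trial T, then check hF = ψ·hV(T) + (1−ψ)·hL(T).
  T = 321.3 K: K = (2.565, 0.368), RR gives ψ = 0.032, H_out = 1.095 kJ/mol
  T = 365.9 K: K = (4.135, 0.577), RR gives ψ = 0.491, H_out = 23.250 kJ/mol
  T = 343.6 K: K = (3.308, 0.468), RR gives ψ = 0.265, H_out = 12.782 kJ/mol
  T = 332.5 K: K = (2.927, 0.417), RR gives ψ = 0.155, H_out = 7.316 kJ/mol
  T = 338.1 K: K = (3.116, 0.442), RR gives ψ = 0.211, H_out = 10.131 kJ/mol
  T = 335.3 K: K = (3.021, 0.429), RR gives ψ = 0.184, H_out = 8.741 kJ/mol
  T = 333.9 K: K = (2.974, 0.423), RR gives ψ = 0.170, H_out = 8.033 kJ/mol
Linear interpolation between T = 333.9 (H_out = 8.033) and T = 335.3 (H_out = 8.741) on hF = 8.519 gives T ≈ 334.9 K, at which ψ = 0.18.

T = 334.9 K, V/F = 0.18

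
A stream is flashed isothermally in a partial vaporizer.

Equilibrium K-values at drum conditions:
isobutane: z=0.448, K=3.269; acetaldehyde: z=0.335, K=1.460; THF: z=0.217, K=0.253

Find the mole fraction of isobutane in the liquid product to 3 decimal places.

x_isobutane = 0.152

Material balance + equilibrium reduce to Σ zᵢ(Kᵢ−1)/(1+ψ(Kᵢ−1)) = 0.
g(0) = ΣzᵢKᵢ − 1 = 1.009 and g(1) = 1 − Σzᵢ/Kᵢ = -0.224, so a root lies in (0, 1).
Newton iteration, ψ⁰ = 0.5:
  ψ = 0.500: g = 0.3428, g' = -0.862 → ψ = 0.898
  ψ = 0.898: g = -0.0485, g' = -1.402 → ψ = 0.863
  ψ = 0.863: g = -0.0026, g' = -1.260 → ψ = 0.861
Converged at ψ = 0.861.
Compositions from xᵢ = zᵢ/(1+ψ(Kᵢ−1)), yᵢ = Kᵢxᵢ:
  isobutane: x = 0.152, y = 0.496
  acetaldehyde: x = 0.240, y = 0.350
  THF: x = 0.608, y = 0.154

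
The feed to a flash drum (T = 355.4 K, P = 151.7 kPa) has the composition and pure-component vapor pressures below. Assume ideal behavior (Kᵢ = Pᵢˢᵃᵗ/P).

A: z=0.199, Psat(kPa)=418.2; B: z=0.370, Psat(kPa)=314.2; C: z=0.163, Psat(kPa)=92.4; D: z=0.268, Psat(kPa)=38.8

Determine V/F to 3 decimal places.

V/F = 0.561

Raoult's law: Kᵢ = Pᵢˢᵃᵗ/P = Pᵢˢᵃᵗ/151.7.
  K_A = 418.2/151.7 = 2.75676, K_B = 314.2/151.7 = 2.07119, K_C = 92.4/151.7 = 0.60910, K_D = 38.8/151.7 = 0.25577
Newton–Raphson from V/F = 0.59:
  V/F = 0.590: g = -0.0239, g' = -0.821 → V/F = 0.561
Converged at V/F = 0.561.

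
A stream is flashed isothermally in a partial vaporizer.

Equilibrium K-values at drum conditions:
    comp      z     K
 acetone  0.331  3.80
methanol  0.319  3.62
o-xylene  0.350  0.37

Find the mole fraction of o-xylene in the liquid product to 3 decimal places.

x_o-xylene = 0.811

Material balance + equilibrium reduce to Σ zᵢ(Kᵢ−1)/(1+ψ(Kᵢ−1)) = 0.
Feasibility: ΣzᵢKᵢ = 2.542, Σzᵢ/Kᵢ = 1.121 — both > 1, two phases present.
Iterate (Newton) starting at ψ = 0.61:
  ψ = 0.610: g = 0.3058, g' = -1.045 → ψ = 0.903
Converged at ψ = 0.903.
Compositions from xᵢ = zᵢ/(1+ψ(Kᵢ−1)), yᵢ = Kᵢxᵢ:
  acetone: x = 0.094, y = 0.357
  methanol: x = 0.095, y = 0.343
  o-xylene: x = 0.811, y = 0.300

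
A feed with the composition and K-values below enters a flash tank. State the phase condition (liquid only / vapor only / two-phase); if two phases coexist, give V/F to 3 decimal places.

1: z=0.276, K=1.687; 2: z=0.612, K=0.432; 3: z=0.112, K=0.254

liquid only

ΣzᵢKᵢ = 0.758; Σzᵢ/Kᵢ = 2.021.
Since ΣzᵢKᵢ < 1 the mixture is below its bubble point — single liquid phase.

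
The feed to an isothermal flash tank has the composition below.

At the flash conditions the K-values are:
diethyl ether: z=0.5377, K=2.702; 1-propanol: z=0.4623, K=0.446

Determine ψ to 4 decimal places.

Rachford–Rice: g(ψ) = Σ zᵢ(Kᵢ−1)/(1+ψ(Kᵢ−1)) = 0.
Check two-phase: ΣzᵢKᵢ = 1.6591 > 1 and Σzᵢ/Kᵢ = 1.2355 > 1, so g(0) = 0.6591 > 0 and g(1) = -0.2355 < 0.
Newton–Raphson from ψ = 0.51:
  ψ = 0.5100: g = 0.13294, g' = -0.7220 → ψ = 0.6941
  ψ = 0.6941: g = 0.00340, g' = -0.7019 → ψ = 0.6990
Converged at ψ = 0.6990.

ψ = 0.6990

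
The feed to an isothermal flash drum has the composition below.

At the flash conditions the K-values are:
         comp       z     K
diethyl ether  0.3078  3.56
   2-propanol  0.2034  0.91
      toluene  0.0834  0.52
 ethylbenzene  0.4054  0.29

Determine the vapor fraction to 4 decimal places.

ψ = 0.3144

Newton iteration, ψ⁰ = 0.38:
  ψ = 0.3800: g = -0.06269, g' = -0.9321 → ψ = 0.3127
  ψ = 0.3127: g = 0.00168, g' = -0.9882 → ψ = 0.3144
Converged at ψ = 0.3144.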